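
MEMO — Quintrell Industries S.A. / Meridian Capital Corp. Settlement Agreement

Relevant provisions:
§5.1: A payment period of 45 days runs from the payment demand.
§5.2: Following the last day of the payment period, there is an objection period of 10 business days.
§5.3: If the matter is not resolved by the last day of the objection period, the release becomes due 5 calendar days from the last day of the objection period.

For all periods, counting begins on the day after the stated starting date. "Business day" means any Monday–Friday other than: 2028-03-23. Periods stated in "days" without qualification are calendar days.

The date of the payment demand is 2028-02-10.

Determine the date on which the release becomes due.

The last day of the payment period: 45 calendar days after 2028-02-10 is 2028-03-26.
From Sunday, 2028-03-26, 10 business days (Mar 27, Mar 28, Mar 29, Mar 30, Mar 31, Apr 3, Apr 4, Apr 5, Apr 6, Apr 7, skipping weekends) brings us to Friday, 2028-04-07, which is the last day of the objection period.
The date on which the release becomes due: 5 calendar days after 2028-04-07 is 2028-04-12.

2028-04-12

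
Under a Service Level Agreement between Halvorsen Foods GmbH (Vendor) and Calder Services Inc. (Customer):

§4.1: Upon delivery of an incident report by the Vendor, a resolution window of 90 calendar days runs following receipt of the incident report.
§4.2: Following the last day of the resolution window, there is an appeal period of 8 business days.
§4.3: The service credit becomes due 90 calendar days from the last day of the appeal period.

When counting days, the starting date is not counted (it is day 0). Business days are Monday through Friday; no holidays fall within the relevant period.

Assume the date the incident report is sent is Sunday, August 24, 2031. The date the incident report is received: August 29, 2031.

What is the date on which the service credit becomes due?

Adding 90 calendar days to August 29, 2031 gives November 27, 2031, which is the last day of the resolution window.
The last day of the appeal period: counting 8 business days from Thursday, November 27, 2031 (Nov 28, Dec 1, Dec 2, Dec 3, Dec 4, Dec 5, Dec 8, Dec 9, skipping weekends) reaches Tuesday, December 9, 2031.
The date on which the service credit becomes due: December 9, 2031 + 90 days = March 8, 2032.

March 8, 2032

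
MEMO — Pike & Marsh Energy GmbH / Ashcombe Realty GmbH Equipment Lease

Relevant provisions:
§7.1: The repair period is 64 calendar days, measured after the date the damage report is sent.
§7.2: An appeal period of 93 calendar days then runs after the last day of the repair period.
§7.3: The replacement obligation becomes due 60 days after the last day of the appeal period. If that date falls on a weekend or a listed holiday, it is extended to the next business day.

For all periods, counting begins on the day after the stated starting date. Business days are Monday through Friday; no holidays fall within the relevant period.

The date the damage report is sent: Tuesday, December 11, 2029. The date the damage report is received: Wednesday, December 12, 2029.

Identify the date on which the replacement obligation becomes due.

The last day of the repair period: 64 calendar days after December 11, 2029 is February 13, 2030.
The last day of the appeal period: February 13, 2030 + 93 days = May 17, 2030.
The date on which the replacement obligation becomes due: May 17, 2030 + 60 days = July 16, 2030. July 16, 2030 is a Tuesday, so no roll-forward applies.

July 16, 2030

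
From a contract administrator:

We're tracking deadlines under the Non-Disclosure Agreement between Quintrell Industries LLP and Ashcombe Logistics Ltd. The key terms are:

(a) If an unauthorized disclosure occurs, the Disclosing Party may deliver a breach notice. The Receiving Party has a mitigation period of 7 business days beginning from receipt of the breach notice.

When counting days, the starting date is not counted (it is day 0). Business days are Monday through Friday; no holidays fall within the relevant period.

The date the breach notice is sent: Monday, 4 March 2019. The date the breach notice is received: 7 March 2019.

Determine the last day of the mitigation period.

From Thursday, 7 March 2019, 7 business days (Mar 8, Mar 11, Mar 12, Mar 13, Mar 14, Mar 15, Mar 18, skipping weekends) brings us to Monday, 18 March 2019, which is the last day of the mitigation period.

18 March 2019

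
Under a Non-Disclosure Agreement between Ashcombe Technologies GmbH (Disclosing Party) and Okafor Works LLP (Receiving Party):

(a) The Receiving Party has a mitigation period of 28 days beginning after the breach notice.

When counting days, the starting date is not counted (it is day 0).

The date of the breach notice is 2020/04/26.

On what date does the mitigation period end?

2020/05/24

The last day of the mitigation period: 28 calendar days after 2020/04/26 is 2020/05/24.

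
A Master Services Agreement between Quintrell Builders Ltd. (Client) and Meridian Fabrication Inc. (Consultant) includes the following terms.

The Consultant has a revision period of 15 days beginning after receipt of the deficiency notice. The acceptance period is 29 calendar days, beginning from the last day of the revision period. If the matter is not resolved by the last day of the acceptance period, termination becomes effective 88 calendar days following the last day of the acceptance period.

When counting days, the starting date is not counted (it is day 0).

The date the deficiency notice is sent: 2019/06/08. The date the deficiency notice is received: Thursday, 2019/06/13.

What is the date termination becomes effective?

The last day of the revision period: 2019/06/13 + 15 days = 2019/06/28.
The last day of the acceptance period: 2019/06/28 + 29 days = 2019/07/27.
Adding 88 calendar days to 2019/07/27 gives 2019/10/23, which is the date termination becomes effective.

2019/10/23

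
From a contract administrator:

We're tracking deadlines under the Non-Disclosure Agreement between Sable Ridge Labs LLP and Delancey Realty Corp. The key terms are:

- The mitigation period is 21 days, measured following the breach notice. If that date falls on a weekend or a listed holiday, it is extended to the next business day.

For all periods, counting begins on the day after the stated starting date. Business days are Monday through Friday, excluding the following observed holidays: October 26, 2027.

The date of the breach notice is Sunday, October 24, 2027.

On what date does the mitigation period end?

The last day of the mitigation period: October 24, 2027 + 21 days = November 14, 2027. That falls on a Sunday, so it rolls to the next business day, Monday, November 15, 2027.

November 15, 2027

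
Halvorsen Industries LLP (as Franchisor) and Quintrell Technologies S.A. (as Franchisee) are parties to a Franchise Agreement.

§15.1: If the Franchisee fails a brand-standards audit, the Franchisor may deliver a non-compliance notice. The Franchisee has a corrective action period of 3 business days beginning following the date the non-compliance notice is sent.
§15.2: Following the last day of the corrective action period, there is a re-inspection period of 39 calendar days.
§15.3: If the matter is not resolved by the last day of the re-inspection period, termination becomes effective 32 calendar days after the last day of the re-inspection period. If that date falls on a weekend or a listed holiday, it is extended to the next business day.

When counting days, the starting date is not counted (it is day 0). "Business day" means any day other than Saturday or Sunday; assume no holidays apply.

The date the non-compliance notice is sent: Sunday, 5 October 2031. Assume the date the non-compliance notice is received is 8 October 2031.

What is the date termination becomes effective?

From Sunday, 5 October 2031, 3 business days (Oct 6, Oct 7, Oct 8, skipping weekends) brings us to Wednesday, 8 October 2031, which is the last day of the corrective action period.
The last day of the re-inspection period: 39 calendar days after 8 October 2031 is 16 November 2031.
The date termination becomes effective: 32 calendar days after 16 November 2031 is 18 December 2031. 18 December 2031 is a Thursday, so no roll-forward applies.

18 December 2031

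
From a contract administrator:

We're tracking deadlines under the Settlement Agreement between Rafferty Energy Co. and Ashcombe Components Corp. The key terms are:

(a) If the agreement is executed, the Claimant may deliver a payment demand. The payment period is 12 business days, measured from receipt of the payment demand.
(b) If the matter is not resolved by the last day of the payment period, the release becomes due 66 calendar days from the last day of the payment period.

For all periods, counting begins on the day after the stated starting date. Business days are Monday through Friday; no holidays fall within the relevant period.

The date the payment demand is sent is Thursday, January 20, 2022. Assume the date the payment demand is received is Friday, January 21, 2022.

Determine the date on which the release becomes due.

From Friday, January 21, 2022, 12 business days (Jan 24, Jan 25, Jan 26, Jan 27, …, Feb 4, Feb 7, Feb 8, skipping weekends) brings us to Tuesday, February 8, 2022, which is the last day of the payment period.
Adding 66 calendar days to February 8, 2022 gives April 15, 2022, which is the date on which the release becomes due.

April 15, 2022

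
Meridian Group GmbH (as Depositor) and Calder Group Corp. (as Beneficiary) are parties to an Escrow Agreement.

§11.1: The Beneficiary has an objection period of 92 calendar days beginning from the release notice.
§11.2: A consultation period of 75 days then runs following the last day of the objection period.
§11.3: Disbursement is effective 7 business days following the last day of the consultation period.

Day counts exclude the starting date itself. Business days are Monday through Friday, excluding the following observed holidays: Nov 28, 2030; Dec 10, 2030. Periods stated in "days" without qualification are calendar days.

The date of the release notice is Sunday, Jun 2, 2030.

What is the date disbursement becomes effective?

Nov 26, 2030

The last day of the objection period: Jun 2, 2030 + 92 days = Sep 2, 2030.
The last day of the consultation period: Sep 2, 2030 + 75 days = Nov 16, 2030.
The date disbursement becomes effective: 7 business days after Saturday, Nov 16, 2030, skipping weekends — Nov 18, Nov 19, Nov 20, Nov 21, Nov 22, Nov 25, Nov 26 — lands on Tuesday, Nov 26, 2030.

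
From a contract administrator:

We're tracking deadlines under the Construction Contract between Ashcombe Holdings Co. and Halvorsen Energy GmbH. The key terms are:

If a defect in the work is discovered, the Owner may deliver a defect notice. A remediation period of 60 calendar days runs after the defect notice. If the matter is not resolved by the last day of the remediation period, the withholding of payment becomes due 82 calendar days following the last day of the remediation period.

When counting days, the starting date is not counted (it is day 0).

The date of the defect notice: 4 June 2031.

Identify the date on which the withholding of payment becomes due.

The last day of the remediation period: 60 calendar days after 4 June 2031 is 3 August 2031.
The date on which the withholding of payment becomes due: 3 August 2031 + 82 days = 24 October 2031.

24 October 2031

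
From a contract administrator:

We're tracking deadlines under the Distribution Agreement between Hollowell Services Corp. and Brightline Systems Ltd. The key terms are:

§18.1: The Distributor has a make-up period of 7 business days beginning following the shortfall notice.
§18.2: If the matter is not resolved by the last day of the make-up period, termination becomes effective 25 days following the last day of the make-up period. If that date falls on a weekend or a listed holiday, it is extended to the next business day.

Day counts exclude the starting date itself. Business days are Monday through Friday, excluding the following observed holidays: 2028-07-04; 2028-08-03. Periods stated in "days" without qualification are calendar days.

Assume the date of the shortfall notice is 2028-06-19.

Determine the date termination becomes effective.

2028-07-24

From Monday, 2028-06-19, 7 business days (Jun 20, Jun 21, Jun 22, Jun 23, Jun 26, Jun 27, Jun 28, skipping weekends) brings us to Wednesday, 2028-06-28, which is the last day of the make-up period.
Adding 25 calendar days to 2028-06-28 gives 2028-07-23, which is the date termination becomes effective. That falls on a Sunday, so it rolls to the next business day, Monday, 2028-07-24.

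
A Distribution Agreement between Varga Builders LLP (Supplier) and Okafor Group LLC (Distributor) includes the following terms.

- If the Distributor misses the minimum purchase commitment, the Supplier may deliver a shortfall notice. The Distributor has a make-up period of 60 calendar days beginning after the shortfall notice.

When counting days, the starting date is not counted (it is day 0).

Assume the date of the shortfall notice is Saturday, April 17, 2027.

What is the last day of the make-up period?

The last day of the make-up period: April 17, 2027 + 60 days = June 16, 2027.

June 16, 2027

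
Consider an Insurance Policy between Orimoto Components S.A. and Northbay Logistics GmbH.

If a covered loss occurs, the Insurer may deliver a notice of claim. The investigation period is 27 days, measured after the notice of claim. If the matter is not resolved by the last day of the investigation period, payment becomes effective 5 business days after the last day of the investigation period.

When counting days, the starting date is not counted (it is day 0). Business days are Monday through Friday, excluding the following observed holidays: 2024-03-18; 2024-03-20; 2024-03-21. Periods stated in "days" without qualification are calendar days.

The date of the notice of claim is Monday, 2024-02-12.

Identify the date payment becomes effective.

2024-03-15

Adding 27 calendar days to 2024-02-12 gives 2024-03-10, which is the last day of the investigation period.
The date payment becomes effective: counting 5 business days from Sunday, 2024-03-10 (Mar 11, Mar 12, Mar 13, Mar 14, Mar 15, skipping weekends) reaches Friday, 2024-03-15.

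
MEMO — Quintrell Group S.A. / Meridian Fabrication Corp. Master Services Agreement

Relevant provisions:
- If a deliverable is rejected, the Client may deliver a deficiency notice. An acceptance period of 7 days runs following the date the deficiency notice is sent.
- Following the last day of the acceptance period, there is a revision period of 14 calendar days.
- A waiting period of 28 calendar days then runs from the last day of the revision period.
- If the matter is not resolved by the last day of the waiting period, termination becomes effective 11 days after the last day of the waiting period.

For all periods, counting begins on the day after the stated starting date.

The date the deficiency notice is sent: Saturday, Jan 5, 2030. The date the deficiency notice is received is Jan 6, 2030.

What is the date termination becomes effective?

The last day of the acceptance period: 7 calendar days after Jan 5, 2030 is Jan 12, 2030.
The last day of the revision period: Jan 12, 2030 + 14 days = Jan 26, 2030.
Adding 28 calendar days to Jan 26, 2030 gives Feb 23, 2030, which is the last day of the waiting period.
The date termination becomes effective: 11 calendar days after Feb 23, 2030 is Mar 6, 2030.

Mar 6, 2030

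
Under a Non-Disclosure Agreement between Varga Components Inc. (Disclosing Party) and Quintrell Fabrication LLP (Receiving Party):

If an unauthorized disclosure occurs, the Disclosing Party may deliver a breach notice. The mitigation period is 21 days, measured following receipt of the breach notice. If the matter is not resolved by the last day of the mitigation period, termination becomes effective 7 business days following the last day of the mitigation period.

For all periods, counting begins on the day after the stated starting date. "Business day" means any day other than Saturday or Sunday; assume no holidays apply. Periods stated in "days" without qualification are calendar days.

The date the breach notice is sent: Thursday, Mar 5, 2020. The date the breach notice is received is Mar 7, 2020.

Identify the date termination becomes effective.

Apr 7, 2020

Adding 21 calendar days to Mar 7, 2020 gives Mar 28, 2020, which is the last day of the mitigation period.
The date termination becomes effective: 7 business days after Saturday, Mar 28, 2020, skipping weekends — Mar 30, Mar 31, Apr 1, Apr 2, Apr 3, Apr 6, Apr 7 — lands on Tuesday, Apr 7, 2020.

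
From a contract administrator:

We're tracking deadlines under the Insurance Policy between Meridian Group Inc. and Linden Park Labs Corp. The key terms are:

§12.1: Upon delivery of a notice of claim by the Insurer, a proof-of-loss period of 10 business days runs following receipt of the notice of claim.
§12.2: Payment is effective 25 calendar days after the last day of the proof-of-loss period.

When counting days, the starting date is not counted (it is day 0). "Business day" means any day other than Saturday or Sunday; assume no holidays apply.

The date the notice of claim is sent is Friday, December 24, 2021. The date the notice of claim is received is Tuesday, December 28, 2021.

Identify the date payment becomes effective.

February 5, 2022

The last day of the proof-of-loss period: counting 10 business days from Tuesday, December 28, 2021 (Dec 29, Dec 30, Dec 31, Jan 3, Jan 4, Jan 5, Jan 6, Jan 7, Jan 10, Jan 11, skipping weekends) reaches Tuesday, January 11, 2022.
The date payment becomes effective: January 11, 2022 + 25 days = February 5, 2022.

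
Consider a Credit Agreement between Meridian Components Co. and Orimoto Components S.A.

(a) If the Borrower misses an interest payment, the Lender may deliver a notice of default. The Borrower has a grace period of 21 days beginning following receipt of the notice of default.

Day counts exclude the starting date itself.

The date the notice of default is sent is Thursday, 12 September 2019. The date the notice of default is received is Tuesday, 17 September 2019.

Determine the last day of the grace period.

8 October 2019

The last day of the grace period: 17 September 2019 + 21 days = 8 October 2019.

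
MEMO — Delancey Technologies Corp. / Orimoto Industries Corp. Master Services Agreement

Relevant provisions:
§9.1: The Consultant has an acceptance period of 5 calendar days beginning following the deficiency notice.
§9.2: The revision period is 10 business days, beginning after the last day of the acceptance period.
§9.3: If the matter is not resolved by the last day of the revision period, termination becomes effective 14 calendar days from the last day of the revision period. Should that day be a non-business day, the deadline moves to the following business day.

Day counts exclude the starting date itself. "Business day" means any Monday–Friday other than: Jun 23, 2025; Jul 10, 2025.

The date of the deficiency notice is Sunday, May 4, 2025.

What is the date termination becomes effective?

Jun 6, 2025

The last day of the acceptance period: May 4, 2025 + 5 days = May 9, 2025.
The last day of the revision period: counting 10 business days from Friday, May 9, 2025 (May 12, May 13, May 14, May 15, May 16, May 19, May 20, May 21, May 22, May 23, skipping weekends) reaches Friday, May 23, 2025.
The date termination becomes effective: 14 calendar days after May 23, 2025 is Jun 6, 2025. Jun 6, 2025 is a Friday and is not a listed holiday, so no roll-forward applies.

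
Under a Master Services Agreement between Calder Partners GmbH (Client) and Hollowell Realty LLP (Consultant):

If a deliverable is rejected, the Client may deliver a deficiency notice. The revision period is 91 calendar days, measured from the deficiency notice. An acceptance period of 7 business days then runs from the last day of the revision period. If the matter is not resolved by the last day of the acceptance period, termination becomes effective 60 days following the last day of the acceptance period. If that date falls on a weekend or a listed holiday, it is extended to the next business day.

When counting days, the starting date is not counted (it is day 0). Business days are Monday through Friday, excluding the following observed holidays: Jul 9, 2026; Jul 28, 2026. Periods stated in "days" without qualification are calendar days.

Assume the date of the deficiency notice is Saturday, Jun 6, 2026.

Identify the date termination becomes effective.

The last day of the revision period: Jun 6, 2026 + 91 days = Sep 5, 2026.
From Saturday, Sep 5, 2026, 7 business days (Sep 7, Sep 8, Sep 9, Sep 10, Sep 11, Sep 14, Sep 15, skipping weekends) brings us to Tuesday, Sep 15, 2026, which is the last day of the acceptance period.
Adding 60 calendar days to Sep 15, 2026 gives Nov 14, 2026, which is the date termination becomes effective. That falls on a Saturday, so it rolls to the next business day, Monday, Nov 16, 2026.

Nov 16, 2026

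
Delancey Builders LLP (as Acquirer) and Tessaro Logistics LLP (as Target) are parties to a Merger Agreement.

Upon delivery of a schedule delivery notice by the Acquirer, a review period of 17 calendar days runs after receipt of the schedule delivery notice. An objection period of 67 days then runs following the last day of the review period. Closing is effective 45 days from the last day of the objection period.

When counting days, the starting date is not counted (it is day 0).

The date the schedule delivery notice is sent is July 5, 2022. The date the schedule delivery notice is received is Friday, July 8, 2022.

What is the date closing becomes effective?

November 14, 2022

Adding 17 calendar days to July 8, 2022 gives July 25, 2022, which is the last day of the review period.
Adding 67 calendar days to July 25, 2022 gives September 30, 2022, which is the last day of the objection period.
The date closing becomes effective: September 30, 2022 + 45 days = November 14, 2022.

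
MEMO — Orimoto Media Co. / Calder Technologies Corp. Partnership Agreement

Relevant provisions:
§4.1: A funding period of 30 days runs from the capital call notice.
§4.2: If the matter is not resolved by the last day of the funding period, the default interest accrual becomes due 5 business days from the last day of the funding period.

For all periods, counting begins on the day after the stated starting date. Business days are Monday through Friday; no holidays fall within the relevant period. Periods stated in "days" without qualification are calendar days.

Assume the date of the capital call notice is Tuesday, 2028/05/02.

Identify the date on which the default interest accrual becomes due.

2028/06/08

The last day of the funding period: 30 calendar days after 2028/05/02 is 2028/06/01.
The date on which the default interest accrual becomes due: 5 business days after Thursday, 2028/06/01, skipping weekends — Jun 2, Jun 5, Jun 6, Jun 7, Jun 8 — lands on Thursday, 2028/06/08.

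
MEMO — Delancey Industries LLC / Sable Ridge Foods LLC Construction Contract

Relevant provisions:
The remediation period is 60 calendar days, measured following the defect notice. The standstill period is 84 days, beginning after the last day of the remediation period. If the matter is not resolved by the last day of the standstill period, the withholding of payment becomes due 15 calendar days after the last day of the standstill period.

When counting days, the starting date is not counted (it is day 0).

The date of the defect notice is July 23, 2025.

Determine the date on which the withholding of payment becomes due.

The last day of the remediation period: July 23, 2025 + 60 days = September 21, 2025.
The last day of the standstill period: September 21, 2025 + 84 days = December 14, 2025.
Adding 15 calendar days to December 14, 2025 gives December 29, 2025, which is the date on which the withholding of payment becomes due.

December 29, 2025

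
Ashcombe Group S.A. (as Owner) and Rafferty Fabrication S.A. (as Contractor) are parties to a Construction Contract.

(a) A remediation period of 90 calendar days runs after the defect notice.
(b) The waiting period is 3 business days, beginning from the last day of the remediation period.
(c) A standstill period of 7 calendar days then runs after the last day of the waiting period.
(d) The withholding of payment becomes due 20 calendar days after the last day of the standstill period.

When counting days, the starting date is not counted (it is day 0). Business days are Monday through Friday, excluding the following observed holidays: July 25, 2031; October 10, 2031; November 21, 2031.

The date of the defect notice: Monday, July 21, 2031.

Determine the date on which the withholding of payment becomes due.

Adding 90 calendar days to July 21, 2031 gives October 19, 2031, which is the last day of the remediation period.
From Sunday, October 19, 2031, 3 business days (Oct 20, Oct 21, Oct 22, skipping weekends) brings us to Wednesday, October 22, 2031, which is the last day of the waiting period.
Adding 7 calendar days to October 22, 2031 gives October 29, 2031, which is the last day of the standstill period.
The date on which the withholding of payment becomes due: October 29, 2031 + 20 days = November 18, 2031.

November 18, 2031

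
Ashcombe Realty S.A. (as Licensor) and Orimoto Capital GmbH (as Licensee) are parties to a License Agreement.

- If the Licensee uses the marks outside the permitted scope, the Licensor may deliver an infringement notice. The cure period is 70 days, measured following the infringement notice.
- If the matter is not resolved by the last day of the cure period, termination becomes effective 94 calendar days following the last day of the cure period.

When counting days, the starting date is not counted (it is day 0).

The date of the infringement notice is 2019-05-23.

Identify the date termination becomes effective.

The last day of the cure period: 2019-05-23 + 70 days = 2019-08-01.
Adding 94 calendar days to 2019-08-01 gives 2019-11-03, which is the date termination becomes effective.

2019-11-03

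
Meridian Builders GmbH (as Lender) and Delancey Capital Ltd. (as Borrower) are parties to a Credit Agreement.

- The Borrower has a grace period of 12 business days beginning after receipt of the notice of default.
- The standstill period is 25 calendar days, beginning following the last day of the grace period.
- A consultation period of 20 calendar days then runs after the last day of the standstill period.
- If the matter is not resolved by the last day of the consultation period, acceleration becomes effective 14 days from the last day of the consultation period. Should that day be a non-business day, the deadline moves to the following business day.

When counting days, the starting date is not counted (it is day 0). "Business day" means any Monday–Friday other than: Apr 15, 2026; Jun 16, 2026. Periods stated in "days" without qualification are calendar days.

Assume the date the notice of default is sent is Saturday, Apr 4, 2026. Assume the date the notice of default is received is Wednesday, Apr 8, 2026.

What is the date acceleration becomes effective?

From Wednesday, Apr 8, 2026, 12 business days (Apr 9, Apr 10, Apr 13, Apr 14, …, Apr 23, Apr 24, Apr 27, skipping weekends and the listed holiday on Apr 15) brings us to Monday, Apr 27, 2026, which is the last day of the grace period.
Adding 25 calendar days to Apr 27, 2026 gives May 22, 2026, which is the last day of the standstill period.
The last day of the consultation period: 20 calendar days after May 22, 2026 is Jun 11, 2026.
The date acceleration becomes effective: 14 calendar days after Jun 11, 2026 is Jun 25, 2026. Jun 25, 2026 is a Thursday and is not a listed holiday, so no roll-forward applies.

Jun 25, 2026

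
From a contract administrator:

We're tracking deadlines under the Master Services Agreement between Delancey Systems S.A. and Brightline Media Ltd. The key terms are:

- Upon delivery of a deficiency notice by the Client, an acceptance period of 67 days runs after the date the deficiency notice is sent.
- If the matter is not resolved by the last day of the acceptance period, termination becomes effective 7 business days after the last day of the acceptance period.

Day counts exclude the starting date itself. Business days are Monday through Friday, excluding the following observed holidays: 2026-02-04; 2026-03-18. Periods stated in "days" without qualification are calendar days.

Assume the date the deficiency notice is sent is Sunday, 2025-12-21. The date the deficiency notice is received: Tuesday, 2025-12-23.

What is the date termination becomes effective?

Adding 67 calendar days to 2025-12-21 gives 2026-02-26, which is the last day of the acceptance period.
The date termination becomes effective: counting 7 business days from Thursday, 2026-02-26 (Feb 27, Mar 2, Mar 3, Mar 4, Mar 5, Mar 6, Mar 9, skipping weekends) reaches Monday, 2026-03-09.

2026-03-09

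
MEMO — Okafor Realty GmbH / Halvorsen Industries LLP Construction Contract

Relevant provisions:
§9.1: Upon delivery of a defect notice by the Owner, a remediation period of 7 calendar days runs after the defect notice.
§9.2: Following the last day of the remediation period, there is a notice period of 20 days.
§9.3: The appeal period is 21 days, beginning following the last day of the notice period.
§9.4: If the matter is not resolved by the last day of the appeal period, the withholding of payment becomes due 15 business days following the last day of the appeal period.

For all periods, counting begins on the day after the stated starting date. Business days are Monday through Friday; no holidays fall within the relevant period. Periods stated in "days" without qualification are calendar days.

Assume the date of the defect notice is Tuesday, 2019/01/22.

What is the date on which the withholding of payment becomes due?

2019/04/01

The last day of the remediation period: 7 calendar days after 2019/01/22 is 2019/01/29.
The last day of the notice period: 2019/01/29 + 20 days = 2019/02/18.
Adding 21 calendar days to 2019/02/18 gives 2019/03/11, which is the last day of the appeal period.
From Monday, 2019/03/11, 15 business days (Mar 12, Mar 13, Mar 14, Mar 15, …, Mar 28, Mar 29, Apr 1, skipping weekends) brings us to Monday, 2019/04/01, which is the date on which the withholding of payment becomes due.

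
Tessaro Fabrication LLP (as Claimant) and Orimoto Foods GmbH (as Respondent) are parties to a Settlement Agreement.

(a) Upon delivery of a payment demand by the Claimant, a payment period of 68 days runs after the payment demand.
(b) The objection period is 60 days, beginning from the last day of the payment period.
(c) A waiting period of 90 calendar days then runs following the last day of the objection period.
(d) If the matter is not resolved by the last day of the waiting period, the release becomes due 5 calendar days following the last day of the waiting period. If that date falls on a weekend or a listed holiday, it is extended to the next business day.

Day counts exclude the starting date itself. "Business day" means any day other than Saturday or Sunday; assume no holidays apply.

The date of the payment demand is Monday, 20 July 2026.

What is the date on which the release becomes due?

1 March 2027

Adding 68 calendar days to 20 July 2026 gives 26 September 2026, which is the last day of the payment period.
The last day of the objection period: 60 calendar days after 26 September 2026 is 25 November 2026.
Adding 90 calendar days to 25 November 2026 gives 23 February 2027, which is the last day of the waiting period.
Adding 5 calendar days to 23 February 2027 gives 28 February 2027, which is the date on which the release becomes due. That falls on a Sunday, so it rolls to the next business day, Monday, 1 March 2027.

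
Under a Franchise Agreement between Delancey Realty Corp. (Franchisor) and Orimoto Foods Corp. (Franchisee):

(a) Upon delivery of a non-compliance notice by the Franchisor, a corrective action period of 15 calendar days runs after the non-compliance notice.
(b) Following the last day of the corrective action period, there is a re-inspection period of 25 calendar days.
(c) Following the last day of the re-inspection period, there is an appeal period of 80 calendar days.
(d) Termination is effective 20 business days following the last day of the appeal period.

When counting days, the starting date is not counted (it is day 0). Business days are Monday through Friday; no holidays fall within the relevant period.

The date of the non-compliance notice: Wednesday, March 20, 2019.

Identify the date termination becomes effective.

The last day of the corrective action period: 15 calendar days after March 20, 2019 is April 4, 2019.
The last day of the re-inspection period: April 4, 2019 + 25 days = April 29, 2019.
Adding 80 calendar days to April 29, 2019 gives July 18, 2019, which is the last day of the appeal period.
The date termination becomes effective: counting 20 business days from Thursday, July 18, 2019 (Jul 19, Jul 22, Jul 23, Jul 24, …, Aug 13, Aug 14, Aug 15, skipping weekends) reaches Thursday, August 15, 2019.

August 15, 2019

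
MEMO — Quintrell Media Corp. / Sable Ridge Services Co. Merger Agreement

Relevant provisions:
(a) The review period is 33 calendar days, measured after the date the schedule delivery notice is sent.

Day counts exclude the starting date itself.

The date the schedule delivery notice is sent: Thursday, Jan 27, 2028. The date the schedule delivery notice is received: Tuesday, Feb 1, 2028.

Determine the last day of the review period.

Adding 33 calendar days to Jan 27, 2028 gives Feb 29, 2028, which is the last day of the review period.

Feb 29, 2028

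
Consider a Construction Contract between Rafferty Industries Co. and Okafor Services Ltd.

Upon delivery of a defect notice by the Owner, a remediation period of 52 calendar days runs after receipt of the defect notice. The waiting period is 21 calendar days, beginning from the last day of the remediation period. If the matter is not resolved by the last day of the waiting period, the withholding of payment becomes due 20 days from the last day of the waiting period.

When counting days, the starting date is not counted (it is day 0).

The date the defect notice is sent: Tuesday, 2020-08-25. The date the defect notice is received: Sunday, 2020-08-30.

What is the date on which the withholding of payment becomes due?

The last day of the remediation period: 52 calendar days after 2020-08-30 is 2020-10-21.
Adding 21 calendar days to 2020-10-21 gives 2020-11-11, which is the last day of the waiting period.
The date on which the withholding of payment becomes due: 20 calendar days after 2020-11-11 is 2020-12-01.

2020-12-01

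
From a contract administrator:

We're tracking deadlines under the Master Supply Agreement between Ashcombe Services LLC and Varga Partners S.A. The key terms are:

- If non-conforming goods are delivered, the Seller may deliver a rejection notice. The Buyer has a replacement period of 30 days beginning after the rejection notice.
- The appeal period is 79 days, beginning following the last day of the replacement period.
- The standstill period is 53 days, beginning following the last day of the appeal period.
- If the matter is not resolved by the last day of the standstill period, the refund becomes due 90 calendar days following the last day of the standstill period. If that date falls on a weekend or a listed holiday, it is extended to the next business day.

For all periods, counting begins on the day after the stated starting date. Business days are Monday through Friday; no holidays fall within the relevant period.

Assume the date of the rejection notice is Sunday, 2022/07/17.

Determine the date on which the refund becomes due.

Adding 30 calendar days to 2022/07/17 gives 2022/08/16, which is the last day of the replacement period.
The last day of the appeal period: 79 calendar days after 2022/08/16 is 2022/11/03.
Adding 53 calendar days to 2022/11/03 gives 2022/12/26, which is the last day of the standstill period.
The date on which the refund becomes due: 90 calendar days after 2022/12/26 is 2023/03/26. That falls on a Sunday, so it rolls to the next business day, Monday, 2023/03/27.

2023/03/27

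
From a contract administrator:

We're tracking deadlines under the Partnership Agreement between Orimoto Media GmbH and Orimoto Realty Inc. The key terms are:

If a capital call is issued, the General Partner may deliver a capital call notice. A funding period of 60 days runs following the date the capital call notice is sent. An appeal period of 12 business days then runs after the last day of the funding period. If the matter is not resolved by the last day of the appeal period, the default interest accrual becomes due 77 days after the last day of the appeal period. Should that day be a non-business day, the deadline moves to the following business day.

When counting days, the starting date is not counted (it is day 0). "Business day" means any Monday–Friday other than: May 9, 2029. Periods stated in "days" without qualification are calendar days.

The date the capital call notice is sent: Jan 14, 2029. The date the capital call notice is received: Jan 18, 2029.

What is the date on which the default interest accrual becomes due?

The last day of the funding period: Jan 14, 2029 + 60 days = Mar 15, 2029.
The last day of the appeal period: 12 business days after Thursday, Mar 15, 2029, skipping weekends — Mar 16, Mar 19, Mar 20, Mar 21, …, Mar 29, Mar 30, Apr 2 — lands on Monday, Apr 2, 2029.
The date on which the default interest accrual becomes due: Apr 2, 2029 + 77 days = Jun 18, 2029. Jun 18, 2029 is a Monday and is not a listed holiday, so no roll-forward applies.

Jun 18, 2029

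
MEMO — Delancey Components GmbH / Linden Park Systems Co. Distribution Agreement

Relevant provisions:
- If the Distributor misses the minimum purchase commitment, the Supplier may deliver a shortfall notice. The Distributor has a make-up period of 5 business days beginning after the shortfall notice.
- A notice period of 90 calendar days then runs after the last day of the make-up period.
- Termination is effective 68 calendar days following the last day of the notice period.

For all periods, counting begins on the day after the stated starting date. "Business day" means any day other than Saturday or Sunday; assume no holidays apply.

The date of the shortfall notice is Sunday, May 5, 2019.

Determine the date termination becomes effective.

Oct 15, 2019

The last day of the make-up period: 5 business days after Sunday, May 5, 2019, skipping weekends — May 6, May 7, May 8, May 9, May 10 — lands on Friday, May 10, 2019.
Adding 90 calendar days to May 10, 2019 gives Aug 8, 2019, which is the last day of the notice period.
The date termination becomes effective: Aug 8, 2019 + 68 days = Oct 15, 2019.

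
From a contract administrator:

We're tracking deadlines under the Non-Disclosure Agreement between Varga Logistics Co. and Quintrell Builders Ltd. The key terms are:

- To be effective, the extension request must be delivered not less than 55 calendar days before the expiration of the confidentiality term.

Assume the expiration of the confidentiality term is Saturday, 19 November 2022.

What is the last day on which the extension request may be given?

Counting back 55 calendar days from 19 November 2022 gives 25 September 2022.

25 September 2022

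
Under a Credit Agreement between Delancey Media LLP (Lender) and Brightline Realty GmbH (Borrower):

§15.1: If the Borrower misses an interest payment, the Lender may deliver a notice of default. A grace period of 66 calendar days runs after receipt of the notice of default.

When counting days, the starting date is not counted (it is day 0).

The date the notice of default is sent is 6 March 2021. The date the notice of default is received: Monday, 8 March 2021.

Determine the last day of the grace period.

13 May 2021

The last day of the grace period: 8 March 2021 + 66 days = 13 May 2021.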